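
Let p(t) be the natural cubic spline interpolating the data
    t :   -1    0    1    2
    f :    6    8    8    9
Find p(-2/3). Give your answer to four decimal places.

6.8444

Write M_i for p''(x_i). With h_i = 1, 1, 1 and divided differences Δ_i = 2, 0, 1, the continuity of p' gives the tridiagonal system
  1·M_0 + 4·M_1 + 1·M_2 = 6(Δ_1 - Δ_0) = -12
  1·M_1 + 4·M_2 + 1·M_3 = 6(Δ_2 - Δ_1) = 6
Natural end conditions: M_0 = M_3 = 0.
Solving: M_0 = 0, M_1 = -18/5, M_2 = 12/5, M_3 = 0.
On [-1, 0], p(t) = 6 + 13/5·(t + 1) + 0·(t + 1)² - 3/5·(t + 1)³.
With (t + 1) = 1/3: p(-2/3) = 308/45.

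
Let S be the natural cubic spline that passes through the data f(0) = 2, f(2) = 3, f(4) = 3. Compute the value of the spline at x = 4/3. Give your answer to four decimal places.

Let m_i = S''(x_i). Step sizes h_i = 2, 2; slopes of the chords Δ_i = (y_(i+1) - y_i)/h_i = 1/2, 0.
  2·m_0 + 8·m_1 + 2·m_2 = 6(Δ_1 - Δ_0) = -3
Natural end conditions: m_0 = m_2 = 0.
Forward elimination and back-substitution give m_0 = 0, m_1 = -3/8, m_2 = 0.
On [0, 2], S(x) = 2 + 5/8·x + 0·x² - 1/32·x³.
With x = 4/3: S(4/3) = 149/54.

2.7593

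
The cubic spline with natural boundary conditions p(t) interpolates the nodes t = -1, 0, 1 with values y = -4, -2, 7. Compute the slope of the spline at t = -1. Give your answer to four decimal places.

0.2500

Put σ_i = p'' at the i-th knot. Here h = (1, 1) and Δ = (2, 9), so the interior equations h_(i-1)·σ_(i-1) + 2(h_(i-1)+h_i)·σ_i + h_i·σ_(i+1) = 6(Δ_i − Δ_(i-1)) read
  1·σ_0 + 4·σ_1 + 1·σ_2 = 6(Δ_1 - Δ_0) = 42
Natural end conditions: σ_0 = σ_2 = 0.
Solving the tridiagonal system: σ_0 = 0, σ_1 = 21/2, σ_2 = 0.
On [-1, 0], p'(t) = b_0 + 2c_0·(t + 1) + 3d_0·(t + 1)² with b_0 = Δ_0 - h_0(2σ_0 + σ_1)/6 = 1/4, c_0 = σ_0/2 = 0, d_0 = (σ_1 - σ_0)/(6h_0) = 7/4. So p'(-1) = 1/4.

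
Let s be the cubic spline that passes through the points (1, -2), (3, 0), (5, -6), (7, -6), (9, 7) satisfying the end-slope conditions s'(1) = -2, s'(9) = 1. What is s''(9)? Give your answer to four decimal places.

Put m_i = s'' at the i-th knot. Here h = (2, 2, 2, 2) and Δ = (1, -3, 0, 13/2), so the interior equations h_(i-1)·m_(i-1) + 2(h_(i-1)+h_i)·m_i + h_i·m_(i+1) = 6(Δ_i − Δ_(i-1)) read
  2·m_0 + 8·m_1 + 2·m_2 = 6(Δ_1 - Δ_0) = -24
  2·m_1 + 8·m_2 + 2·m_3 = 6(Δ_2 - Δ_1) = 18
  2·m_2 + 8·m_3 + 2·m_4 = 6(Δ_3 - Δ_2) = 39
Clamped end conditions give two more equations: 2h_0·m_0 + h_0·m_1 = 6(Δ_0 - s'(1)) = 18 and h_3·m_3 + 2h_3·m_4 = 6(s'(9) - Δ_3) = -33.
Solving the tridiagonal system: m_0 = 795/112, m_1 = -291/56, m_2 = 27/16, m_3 = 417/56, m_4 = -1341/112.

-11.9732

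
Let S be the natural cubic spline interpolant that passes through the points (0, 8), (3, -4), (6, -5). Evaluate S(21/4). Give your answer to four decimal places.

Let m_i = S''(x_i). Step sizes h_i = 3, 3; slopes of the chords Δ_i = (y_(i+1) - y_i)/h_i = -4, -1/3.
  3·m_0 + 12·m_1 + 3·m_2 = 6(Δ_1 - Δ_0) = 22
Natural end conditions: m_0 = m_2 = 0.
Solving: m_0 = 0, m_1 = 11/6, m_2 = 0.
On [3, 6], S(x) = -4 - 13/6·(x - 3) + 11/12·(x - 3)² - 11/108·(x - 3)³.
With (x - 3) = 9/4: S(21/4) = -1381/256.

-5.3945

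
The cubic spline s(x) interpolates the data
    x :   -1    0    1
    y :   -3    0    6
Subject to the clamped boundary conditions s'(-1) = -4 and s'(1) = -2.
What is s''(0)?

7

Put M_i = s'' at the i-th knot. Here h = (1, 1) and Δ = (3, 6), so the interior equations h_(i-1)·M_(i-1) + 2(h_(i-1)+h_i)·M_i + h_i·M_(i+1) = 6(Δ_i − Δ_(i-1)) read
  1·M_0 + 4·M_1 + 1·M_2 = 6(Δ_1 - Δ_0) = 18
Clamped end conditions give two more equations: 2h_0·M_0 + h_0·M_1 = 6(Δ_0 - s'(-1)) = 42 and h_1·M_1 + 2h_1·M_2 = 6(s'(1) - Δ_1) = -48.
Forward elimination and back-substitution give M_0 = 35/2, M_1 = 7, M_2 = -55/2.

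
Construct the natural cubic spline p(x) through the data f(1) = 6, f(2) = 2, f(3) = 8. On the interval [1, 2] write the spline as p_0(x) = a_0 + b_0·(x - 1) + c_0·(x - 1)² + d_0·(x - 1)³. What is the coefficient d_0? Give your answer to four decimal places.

2.5000

Put M_i = p'' at the i-th knot. Here h = (1, 1) and Δ = (-4, 6), so the interior equations h_(i-1)·M_(i-1) + 2(h_(i-1)+h_i)·M_i + h_i·M_(i+1) = 6(Δ_i − Δ_(i-1)) read
  1·M_0 + 4·M_1 + 1·M_2 = 6(Δ_1 - Δ_0) = 60
Natural end conditions: M_0 = M_2 = 0.
Solving: M_0 = 0, M_1 = 15, M_2 = 0.
On [1, 2], with p_0(x) = a_0 + b_0·(x - 1) + c_0·(x - 1)² + d_0·(x - 1)³: c_0 = M_0/2 = 0, d_0 = (M_1 - M_0)/(6h_0) = 5/2, b_0 = Δ_0 - h_0(2M_0 + M_1)/6 = -13/2.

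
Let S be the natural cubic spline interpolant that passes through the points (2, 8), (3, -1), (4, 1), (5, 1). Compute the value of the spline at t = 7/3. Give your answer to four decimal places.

4.0914

Write σ_i for S''(x_i). With h_i = 1, 1, 1 and divided differences Δ_i = -9, 2, 0, the continuity of S' gives the tridiagonal system
  1·σ_0 + 4·σ_1 + 1·σ_2 = 6(Δ_1 - Δ_0) = 66
  1·σ_1 + 4·σ_2 + 1·σ_3 = 6(Δ_2 - Δ_1) = -12
Natural end conditions: σ_0 = σ_3 = 0.
Forward elimination and back-substitution give σ_0 = 0, σ_1 = 92/5, σ_2 = -38/5, σ_3 = 0.
On [2, 3], S(t) = 8 - 181/15·(t - 2) + 0·(t - 2)² + 46/15·(t - 2)³.
With (t - 2) = 1/3: S(7/3) = 1657/405.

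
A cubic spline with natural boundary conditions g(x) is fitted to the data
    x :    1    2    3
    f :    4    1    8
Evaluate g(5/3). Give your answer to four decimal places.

1.0741

Put M_i = g'' at the i-th knot. Here h = (1, 1) and Δ = (-3, 7), so the interior equations h_(i-1)·M_(i-1) + 2(h_(i-1)+h_i)·M_i + h_i·M_(i+1) = 6(Δ_i − Δ_(i-1)) read
  1·M_0 + 4·M_1 + 1·M_2 = 6(Δ_1 - Δ_0) = 60
Natural end conditions: M_0 = M_2 = 0.
Forward elimination and back-substitution give M_0 = 0, M_1 = 15, M_2 = 0.
On [1, 2], g(x) = 4 - 11/2·(x - 1) + 0·(x - 1)² + 5/2·(x - 1)³.
With (x - 1) = 2/3: g(5/3) = 29/27.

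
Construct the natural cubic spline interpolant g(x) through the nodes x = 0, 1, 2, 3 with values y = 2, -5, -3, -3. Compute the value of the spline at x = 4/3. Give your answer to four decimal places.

Write m_i for g''(x_i). With h_i = 1, 1, 1 and divided differences Δ_i = -7, 2, 0, the continuity of g' gives the tridiagonal system
  1·m_0 + 4·m_1 + 1·m_2 = 6(Δ_1 - Δ_0) = 54
  1·m_1 + 4·m_2 + 1·m_3 = 6(Δ_2 - Δ_1) = -12
Natural end conditions: m_0 = m_3 = 0.
Forward elimination and back-substitution give m_0 = 0, m_1 = 76/5, m_2 = -34/5, m_3 = 0.
On [1, 2], g(x) = -5 - 29/15·(x - 1) + 38/5·(x - 1)² - 11/3·(x - 1)³.
With (x - 1) = 1/3: g(4/3) = -1999/405.

-4.9358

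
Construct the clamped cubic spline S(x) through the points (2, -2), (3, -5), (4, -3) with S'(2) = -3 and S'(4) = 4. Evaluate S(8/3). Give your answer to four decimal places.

Write M_i for S''(x_i). With h_i = 1, 1 and divided differences Δ_i = -3, 2, the continuity of S' gives the tridiagonal system
  1·M_0 + 4·M_1 + 1·M_2 = 6(Δ_1 - Δ_0) = 30
Clamped end conditions give two more equations: 2h_0·M_0 + h_0·M_1 = 6(Δ_0 - S'(2)) = 0 and h_1·M_1 + 2h_1·M_2 = 6(S'(4) - Δ_1) = 12.
Solving: M_0 = -4, M_1 = 8, M_2 = 2.
On [2, 3], S(x) = -2 - 3·(x - 2) - 2·(x - 2)² + 2·(x - 2)³.
With (x - 2) = 2/3: S(8/3) = -116/27.

-4.2963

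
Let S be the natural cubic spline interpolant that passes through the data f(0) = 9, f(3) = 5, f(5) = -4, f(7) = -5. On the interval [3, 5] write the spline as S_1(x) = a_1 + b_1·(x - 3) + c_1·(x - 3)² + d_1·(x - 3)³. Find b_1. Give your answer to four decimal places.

-3.9649

Write σ_i for S''(x_i). With h_i = 3, 2, 2 and divided differences Δ_i = -4/3, -9/2, -1/2, the continuity of S' gives the tridiagonal system
  3·σ_0 + 10·σ_1 + 2·σ_2 = 6(Δ_1 - Δ_0) = -19
  2·σ_1 + 8·σ_2 + 2·σ_3 = 6(Δ_2 - Δ_1) = 24
Natural end conditions: σ_0 = σ_3 = 0.
Hence σ_0 = 0, σ_1 = -50/19, σ_2 = 139/38, σ_3 = 0.
On [3, 5], with S_1(x) = a_1 + b_1·(x - 3) + c_1·(x - 3)² + d_1·(x - 3)³: c_1 = σ_1/2 = -25/19, d_1 = (σ_2 - σ_1)/(6h_1) = 239/456, b_1 = Δ_1 - h_1(2σ_1 + σ_2)/6 = -226/57.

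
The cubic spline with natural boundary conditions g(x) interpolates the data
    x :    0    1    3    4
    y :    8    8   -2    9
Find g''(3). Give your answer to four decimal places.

Write σ_i for g''(x_i). With h_i = 1, 2, 1 and divided differences Δ_i = 0, -5, 11, the continuity of g' gives the tridiagonal system
  1·σ_0 + 6·σ_1 + 2·σ_2 = 6(Δ_1 - Δ_0) = -30
  2·σ_1 + 6·σ_2 + 1·σ_3 = 6(Δ_2 - Δ_1) = 96
Natural end conditions: σ_0 = σ_3 = 0.
Hence σ_0 = 0, σ_1 = -93/8, σ_2 = 159/8, σ_3 = 0.

19.8750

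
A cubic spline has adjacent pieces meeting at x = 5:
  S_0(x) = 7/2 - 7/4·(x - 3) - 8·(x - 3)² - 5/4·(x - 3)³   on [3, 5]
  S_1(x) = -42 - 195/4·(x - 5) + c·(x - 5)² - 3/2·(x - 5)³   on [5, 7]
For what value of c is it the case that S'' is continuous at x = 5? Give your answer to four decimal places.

S_0''(x) = -16 - 15/2·(x - 3), so S_0''(5) = -31. On the right, S_1''(5) = 2c, so c = -31/2.

-15.5000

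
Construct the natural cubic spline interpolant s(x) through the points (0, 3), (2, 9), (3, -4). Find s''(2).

-16

With M_i denoting the second derivative at x_i, h_i = 2, 1, and Δ_i = (y_(i+1) − y_i)/h_i = 3, -13:
  2·M_0 + 6·M_1 + 1·M_2 = 6(Δ_1 - Δ_0) = -96
Natural end conditions: M_0 = M_2 = 0.
Solving the tridiagonal system: M_0 = 0, M_1 = -16, M_2 = 0.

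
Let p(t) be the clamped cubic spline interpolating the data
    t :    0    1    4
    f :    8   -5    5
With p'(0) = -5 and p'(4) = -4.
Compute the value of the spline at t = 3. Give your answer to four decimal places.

1.7407

Put σ_i = p'' at the i-th knot. Here h = (1, 3) and Δ = (-13, 10/3), so the interior equations h_(i-1)·σ_(i-1) + 2(h_(i-1)+h_i)·σ_i + h_i·σ_(i+1) = 6(Δ_i − Δ_(i-1)) read
  1·σ_0 + 8·σ_1 + 3·σ_2 = 6(Δ_1 - Δ_0) = 98
Clamped end conditions give two more equations: 2h_0·σ_0 + h_0·σ_1 = 6(Δ_0 - p'(0)) = -48 and h_1·σ_1 + 2h_1·σ_2 = 6(p'(4) - Δ_1) = -44.
Hence σ_0 = -36, σ_1 = 24, σ_2 = -58/3.
On [1, 4], p(t) = -5 - 11·(t - 1) + 12·(t - 1)² - 65/27·(t - 1)³.
With (t - 1) = 2: p(3) = 47/27.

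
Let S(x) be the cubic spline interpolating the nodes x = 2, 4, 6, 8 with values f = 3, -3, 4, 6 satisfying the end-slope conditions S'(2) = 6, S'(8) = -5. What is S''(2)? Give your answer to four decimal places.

-18.5667

Let m_i = S''(x_i). Step sizes h_i = 2, 2, 2; slopes of the chords Δ_i = (y_(i+1) - y_i)/h_i = -3, 7/2, 1.
  2·m_0 + 8·m_1 + 2·m_2 = 6(Δ_1 - Δ_0) = 39
  2·m_1 + 8·m_2 + 2·m_3 = 6(Δ_2 - Δ_1) = -15
Clamped end conditions give two more equations: 2h_0·m_0 + h_0·m_1 = 6(Δ_0 - S'(2)) = -54 and h_2·m_2 + 2h_2·m_3 = 6(S'(8) - Δ_2) = -36.
Hence m_0 = -557/30, m_1 = 152/15, m_2 = -37/15, m_3 = -233/30.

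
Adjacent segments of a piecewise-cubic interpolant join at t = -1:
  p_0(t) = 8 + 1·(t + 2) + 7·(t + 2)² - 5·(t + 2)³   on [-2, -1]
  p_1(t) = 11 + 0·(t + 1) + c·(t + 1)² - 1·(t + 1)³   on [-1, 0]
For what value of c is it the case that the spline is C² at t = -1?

p_0''(t) = 14 - 30·(t + 2), so p_0''(-1) = -16. On the right, p_1''(-1) = 2c, so c = -8.

-8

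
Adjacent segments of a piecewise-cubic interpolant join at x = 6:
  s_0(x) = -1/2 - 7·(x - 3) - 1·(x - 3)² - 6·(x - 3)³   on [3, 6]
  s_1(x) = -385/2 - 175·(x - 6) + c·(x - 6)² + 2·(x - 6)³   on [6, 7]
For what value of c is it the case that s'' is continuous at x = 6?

s_0''(x) = -2 - 36·(x - 3), so s_0''(6) = -110. On the right, s_1''(6) = 2c, so c = -55.

-55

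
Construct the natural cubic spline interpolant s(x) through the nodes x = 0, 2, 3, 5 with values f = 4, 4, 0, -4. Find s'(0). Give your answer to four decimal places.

1.4857

Write σ_i for s''(x_i). With h_i = 2, 1, 2 and divided differences Δ_i = 0, -4, -2, the continuity of s' gives the tridiagonal system
  2·σ_0 + 6·σ_1 + 1·σ_2 = 6(Δ_1 - Δ_0) = -24
  1·σ_1 + 6·σ_2 + 2·σ_3 = 6(Δ_2 - Δ_1) = 12
Natural end conditions: σ_0 = σ_3 = 0.
Solving the tridiagonal system: σ_0 = 0, σ_1 = -156/35, σ_2 = 96/35, σ_3 = 0.
On [0, 2], s'(x) = b_0 + 2c_0·x + 3d_0·x² with b_0 = Δ_0 - h_0(2σ_0 + σ_1)/6 = 52/35, c_0 = σ_0/2 = 0, d_0 = (σ_1 - σ_0)/(6h_0) = -13/35. So s'(0) = 52/35.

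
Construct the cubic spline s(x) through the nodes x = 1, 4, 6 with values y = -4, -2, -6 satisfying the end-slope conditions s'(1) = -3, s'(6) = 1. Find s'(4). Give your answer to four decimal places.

-1.1000

Put M_i = s'' at the i-th knot. Here h = (3, 2) and Δ = (2/3, -2), so the interior equations h_(i-1)·M_(i-1) + 2(h_(i-1)+h_i)·M_i + h_i·M_(i+1) = 6(Δ_i − Δ_(i-1)) read
  3·M_0 + 10·M_1 + 2·M_2 = 6(Δ_1 - Δ_0) = -16
Clamped end conditions give two more equations: 2h_0·M_0 + h_0·M_1 = 6(Δ_0 - s'(1)) = 22 and h_1·M_1 + 2h_1·M_2 = 6(s'(6) - Δ_1) = 18.
Solving the tridiagonal system: M_0 = 91/15, M_1 = -24/5, M_2 = 69/10.
On [4, 6], s'(x) = b_1 + 2c_1·(x - 4) + 3d_1·(x - 4)² with b_1 = Δ_1 - h_1(2M_1 + M_2)/6 = -11/10, c_1 = M_1/2 = -12/5, d_1 = (M_2 - M_1)/(6h_1) = 39/40. So s'(4) = -11/10.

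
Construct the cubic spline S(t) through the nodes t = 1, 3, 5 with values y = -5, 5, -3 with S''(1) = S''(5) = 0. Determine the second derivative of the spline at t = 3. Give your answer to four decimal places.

Put M_i = S'' at the i-th knot. Here h = (2, 2) and Δ = (5, -4), so the interior equations h_(i-1)·M_(i-1) + 2(h_(i-1)+h_i)·M_i + h_i·M_(i+1) = 6(Δ_i − Δ_(i-1)) read
  2·M_0 + 8·M_1 + 2·M_2 = 6(Δ_1 - Δ_0) = -54
Natural end conditions: M_0 = M_2 = 0.
Solving: M_0 = 0, M_1 = -27/4, M_2 = 0.

-6.7500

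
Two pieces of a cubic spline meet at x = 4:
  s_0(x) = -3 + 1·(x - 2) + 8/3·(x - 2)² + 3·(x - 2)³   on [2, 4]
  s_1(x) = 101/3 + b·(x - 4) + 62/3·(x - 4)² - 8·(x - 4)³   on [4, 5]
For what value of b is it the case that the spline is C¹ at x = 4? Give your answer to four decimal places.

s_0'(x) = 1 + 16/3·(x - 2) + 9·(x - 2)², so s_0'(4) = 143/3. On the right, s_1'(4) = b, so b = 143/3.

47.6667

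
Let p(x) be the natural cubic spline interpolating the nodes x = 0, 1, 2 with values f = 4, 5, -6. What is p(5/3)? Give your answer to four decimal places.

Write σ_i for p''(x_i). With h_i = 1, 1 and divided differences Δ_i = 1, -11, the continuity of p' gives the tridiagonal system
  1·σ_0 + 4·σ_1 + 1·σ_2 = 6(Δ_1 - Δ_0) = -72
Natural end conditions: σ_0 = σ_2 = 0.
Forward elimination and back-substitution give σ_0 = 0, σ_1 = -18, σ_2 = 0.
On [1, 2], p(x) = 5 - 5·(x - 1) - 9·(x - 1)² + 3·(x - 1)³.
With (x - 1) = 2/3: p(5/3) = -13/9.

-1.4444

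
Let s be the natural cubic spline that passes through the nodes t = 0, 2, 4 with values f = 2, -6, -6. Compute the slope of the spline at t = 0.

Put M_i = s'' at the i-th knot. Here h = (2, 2) and Δ = (-4, 0), so the interior equations h_(i-1)·M_(i-1) + 2(h_(i-1)+h_i)·M_i + h_i·M_(i+1) = 6(Δ_i − Δ_(i-1)) read
  2·M_0 + 8·M_1 + 2·M_2 = 6(Δ_1 - Δ_0) = 24
Natural end conditions: M_0 = M_2 = 0.
Forward elimination and back-substitution give M_0 = 0, M_1 = 3, M_2 = 0.
On [0, 2], s'(t) = b_0 + 2c_0·t + 3d_0·t² with b_0 = Δ_0 - h_0(2M_0 + M_1)/6 = -5, c_0 = M_0/2 = 0, d_0 = (M_1 - M_0)/(6h_0) = 1/4. So s'(0) = -5.

-5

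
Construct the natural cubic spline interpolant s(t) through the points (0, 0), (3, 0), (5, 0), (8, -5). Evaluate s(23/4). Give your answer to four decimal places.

-0.7373

With σ_i denoting the second derivative at x_i, h_i = 3, 2, 3, and Δ_i = (y_(i+1) − y_i)/h_i = 0, 0, -5/3:
  3·σ_0 + 10·σ_1 + 2·σ_2 = 6(Δ_1 - Δ_0) = 0
  2·σ_1 + 10·σ_2 + 3·σ_3 = 6(Δ_2 - Δ_1) = -10
Natural end conditions: σ_0 = σ_3 = 0.
Forward elimination and back-substitution give σ_0 = 0, σ_1 = 5/24, σ_2 = -25/24, σ_3 = 0.
On [5, 8], s(t) = 0 - 5/8·(t - 5) - 25/48·(t - 5)² + 25/432·(t - 5)³.
With (t - 5) = 3/4: s(23/4) = -755/1024.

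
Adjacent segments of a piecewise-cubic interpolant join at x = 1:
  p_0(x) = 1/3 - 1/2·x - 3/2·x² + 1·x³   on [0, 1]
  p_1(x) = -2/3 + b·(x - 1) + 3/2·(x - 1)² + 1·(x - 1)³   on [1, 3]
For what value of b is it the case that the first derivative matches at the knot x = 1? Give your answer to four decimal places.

p_0'(x) = -1/2 - 3·x + 3·x², so p_0'(1) = -1/2. On the right, p_1'(1) = b, so b = -1/2.

-0.5000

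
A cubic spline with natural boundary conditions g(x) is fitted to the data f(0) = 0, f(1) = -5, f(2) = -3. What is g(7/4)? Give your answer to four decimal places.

-3.9102

Write M_i for g''(x_i). With h_i = 1, 1 and divided differences Δ_i = -5, 2, the continuity of g' gives the tridiagonal system
  1·M_0 + 4·M_1 + 1·M_2 = 6(Δ_1 - Δ_0) = 42
Natural end conditions: M_0 = M_2 = 0.
Solving the tridiagonal system: M_0 = 0, M_1 = 21/2, M_2 = 0.
On [1, 2], g(x) = -5 - 3/2·(x - 1) + 21/4·(x - 1)² - 7/4·(x - 1)³.
With (x - 1) = 3/4: g(7/4) = -1001/256.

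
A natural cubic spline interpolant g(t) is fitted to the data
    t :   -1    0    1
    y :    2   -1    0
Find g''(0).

With σ_i denoting the second derivative at x_i, h_i = 1, 1, and Δ_i = (y_(i+1) − y_i)/h_i = -3, 1:
  1·σ_0 + 4·σ_1 + 1·σ_2 = 6(Δ_1 - Δ_0) = 24
Natural end conditions: σ_0 = σ_2 = 0.
Hence σ_0 = 0, σ_1 = 6, σ_2 = 0.

6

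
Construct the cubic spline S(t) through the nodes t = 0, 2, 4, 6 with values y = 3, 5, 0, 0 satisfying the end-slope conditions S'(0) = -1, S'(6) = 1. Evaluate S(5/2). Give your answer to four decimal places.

With M_i denoting the second derivative at x_i, h_i = 2, 2, 2, and Δ_i = (y_(i+1) − y_i)/h_i = 1, -5/2, 0:
  2·M_0 + 8·M_1 + 2·M_2 = 6(Δ_1 - Δ_0) = -21
  2·M_1 + 8·M_2 + 2·M_3 = 6(Δ_2 - Δ_1) = 15
Clamped end conditions give two more equations: 2h_0·M_0 + h_0·M_1 = 6(Δ_0 - S'(0)) = 12 and h_2·M_2 + 2h_2·M_3 = 6(S'(6) - Δ_2) = 6.
Forward elimination and back-substitution give M_0 = 161/30, M_1 = -71/15, M_2 = 46/15, M_3 = -1/30.
On [2, 4], S(t) = 5 - 11/30·(t - 2) - 71/30·(t - 2)² + 13/20·(t - 2)³.
With (t - 2) = 1/2: S(5/2) = 689/160.

4.3063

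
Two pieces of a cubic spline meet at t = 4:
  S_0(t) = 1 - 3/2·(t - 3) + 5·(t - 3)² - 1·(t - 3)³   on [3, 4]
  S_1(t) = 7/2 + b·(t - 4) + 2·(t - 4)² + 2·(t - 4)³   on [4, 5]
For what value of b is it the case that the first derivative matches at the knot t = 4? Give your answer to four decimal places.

S_0'(t) = -3/2 + 10·(t - 3) - 3·(t - 3)², so S_0'(4) = 11/2. On the right, S_1'(4) = b, so b = 11/2.

5.5000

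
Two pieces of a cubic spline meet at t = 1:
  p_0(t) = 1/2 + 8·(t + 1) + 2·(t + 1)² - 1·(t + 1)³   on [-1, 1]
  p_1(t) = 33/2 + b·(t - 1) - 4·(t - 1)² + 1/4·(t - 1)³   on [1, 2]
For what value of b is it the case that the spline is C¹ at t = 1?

4

p_0'(t) = 8 + 4·(t + 1) - 3·(t + 1)², so p_0'(1) = 4. On the right, p_1'(1) = b, so b = 4.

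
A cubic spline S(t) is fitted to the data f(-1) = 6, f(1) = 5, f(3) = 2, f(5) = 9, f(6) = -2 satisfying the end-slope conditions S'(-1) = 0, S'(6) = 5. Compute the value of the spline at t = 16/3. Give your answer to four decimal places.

Let M_i = S''(x_i). Step sizes h_i = 2, 2, 2, 1; slopes of the chords Δ_i = (y_(i+1) - y_i)/h_i = -1/2, -3/2, 7/2, -11.
  2·M_0 + 8·M_1 + 2·M_2 = 6(Δ_1 - Δ_0) = -6
  2·M_1 + 8·M_2 + 2·M_3 = 6(Δ_2 - Δ_1) = 30
  2·M_2 + 6·M_3 + 1·M_4 = 6(Δ_3 - Δ_2) = -87
Clamped end conditions give two more equations: 2h_0·M_0 + h_0·M_1 = 6(Δ_0 - S'(-1)) = -3 and h_3·M_3 + 2h_3·M_4 = 6(S'(6) - Δ_3) = 96.
Forward elimination and back-substitution give M_0 = 221/172, M_1 = -175/43, M_2 = 2063/172, M_3 = -1243/43, M_4 = 5371/86.
On [5, 6], S(t) = 9 - 2025/172·(t - 5) - 1243/86·(t - 5)² + 2619/172·(t - 5)³.
With (t - 5) = 1/3: S(16/3) = 1561/387.

4.0336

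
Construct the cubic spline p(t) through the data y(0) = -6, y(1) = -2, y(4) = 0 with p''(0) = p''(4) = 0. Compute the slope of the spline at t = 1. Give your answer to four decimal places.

3.1667

Put σ_i = p'' at the i-th knot. Here h = (1, 3) and Δ = (4, 2/3), so the interior equations h_(i-1)·σ_(i-1) + 2(h_(i-1)+h_i)·σ_i + h_i·σ_(i+1) = 6(Δ_i − Δ_(i-1)) read
  1·σ_0 + 8·σ_1 + 3·σ_2 = 6(Δ_1 - Δ_0) = -20
Natural end conditions: σ_0 = σ_2 = 0.
Hence σ_0 = 0, σ_1 = -5/2, σ_2 = 0.
On [1, 4], p'(t) = b_1 + 2c_1·(t - 1) + 3d_1·(t - 1)² with b_1 = Δ_1 - h_1(2σ_1 + σ_2)/6 = 19/6, c_1 = σ_1/2 = -5/4, d_1 = (σ_2 - σ_1)/(6h_1) = 5/36. So p'(1) = 19/6.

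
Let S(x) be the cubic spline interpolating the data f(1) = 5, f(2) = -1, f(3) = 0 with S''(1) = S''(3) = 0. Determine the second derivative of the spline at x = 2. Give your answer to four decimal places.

Write M_i for S''(x_i). With h_i = 1, 1 and divided differences Δ_i = -6, 1, the continuity of S' gives the tridiagonal system
  1·M_0 + 4·M_1 + 1·M_2 = 6(Δ_1 - Δ_0) = 42
Natural end conditions: M_0 = M_2 = 0.
Solving the tridiagonal system: M_0 = 0, M_1 = 21/2, M_2 = 0.

10.5000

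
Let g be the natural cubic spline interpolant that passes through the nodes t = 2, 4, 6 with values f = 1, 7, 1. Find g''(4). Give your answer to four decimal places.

With m_i denoting the second derivative at x_i, h_i = 2, 2, and Δ_i = (y_(i+1) − y_i)/h_i = 3, -3:
  2·m_0 + 8·m_1 + 2·m_2 = 6(Δ_1 - Δ_0) = -36
Natural end conditions: m_0 = m_2 = 0.
Hence m_0 = 0, m_1 = -9/2, m_2 = 0.

-4.5000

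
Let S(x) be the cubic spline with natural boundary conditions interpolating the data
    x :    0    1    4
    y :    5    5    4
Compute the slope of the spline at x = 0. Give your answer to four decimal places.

0.0417

With σ_i denoting the second derivative at x_i, h_i = 1, 3, and Δ_i = (y_(i+1) − y_i)/h_i = 0, -1/3:
  1·σ_0 + 8·σ_1 + 3·σ_2 = 6(Δ_1 - Δ_0) = -2
Natural end conditions: σ_0 = σ_2 = 0.
Forward elimination and back-substitution give σ_0 = 0, σ_1 = -1/4, σ_2 = 0.
On [0, 1], S'(x) = b_0 + 2c_0·x + 3d_0·x² with b_0 = Δ_0 - h_0(2σ_0 + σ_1)/6 = 1/24, c_0 = σ_0/2 = 0, d_0 = (σ_1 - σ_0)/(6h_0) = -1/24. So S'(0) = 1/24.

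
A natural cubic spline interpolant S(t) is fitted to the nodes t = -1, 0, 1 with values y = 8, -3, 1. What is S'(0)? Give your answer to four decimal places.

-3.5000

Write M_i for S''(x_i). With h_i = 1, 1 and divided differences Δ_i = -11, 4, the continuity of S' gives the tridiagonal system
  1·M_0 + 4·M_1 + 1·M_2 = 6(Δ_1 - Δ_0) = 90
Natural end conditions: M_0 = M_2 = 0.
Solving: M_0 = 0, M_1 = 45/2, M_2 = 0.
On [0, 1], S'(t) = b_1 + 2c_1·t + 3d_1·t² with b_1 = Δ_1 - h_1(2M_1 + M_2)/6 = -7/2, c_1 = M_1/2 = 45/4, d_1 = (M_2 - M_1)/(6h_1) = -15/4. So S'(0) = -7/2.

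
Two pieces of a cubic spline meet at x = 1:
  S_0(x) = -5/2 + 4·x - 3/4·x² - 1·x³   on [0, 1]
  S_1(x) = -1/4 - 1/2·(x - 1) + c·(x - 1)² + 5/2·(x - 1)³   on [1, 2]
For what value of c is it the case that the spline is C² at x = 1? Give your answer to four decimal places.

-3.7500

S_0''(x) = -3/2 - 6·x, so S_0''(1) = -15/2. On the right, S_1''(1) = 2c, so c = -15/4.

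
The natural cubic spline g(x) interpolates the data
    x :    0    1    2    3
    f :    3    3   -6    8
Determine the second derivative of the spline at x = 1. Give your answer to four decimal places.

-23.6000

Let m_i = g''(x_i). Step sizes h_i = 1, 1, 1; slopes of the chords Δ_i = (y_(i+1) - y_i)/h_i = 0, -9, 14.
  1·m_0 + 4·m_1 + 1·m_2 = 6(Δ_1 - Δ_0) = -54
  1·m_1 + 4·m_2 + 1·m_3 = 6(Δ_2 - Δ_1) = 138
Natural end conditions: m_0 = m_3 = 0.
Forward elimination and back-substitution give m_0 = 0, m_1 = -118/5, m_2 = 202/5, m_3 = 0.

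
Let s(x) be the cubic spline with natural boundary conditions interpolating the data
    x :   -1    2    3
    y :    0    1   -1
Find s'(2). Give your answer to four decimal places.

Put m_i = s'' at the i-th knot. Here h = (3, 1) and Δ = (1/3, -2), so the interior equations h_(i-1)·m_(i-1) + 2(h_(i-1)+h_i)·m_i + h_i·m_(i+1) = 6(Δ_i − Δ_(i-1)) read
  3·m_0 + 8·m_1 + 1·m_2 = 6(Δ_1 - Δ_0) = -14
Natural end conditions: m_0 = m_2 = 0.
Forward elimination and back-substitution give m_0 = 0, m_1 = -7/4, m_2 = 0.
On [2, 3], s'(x) = b_1 + 2c_1·(x - 2) + 3d_1·(x - 2)² with b_1 = Δ_1 - h_1(2m_1 + m_2)/6 = -17/12, c_1 = m_1/2 = -7/8, d_1 = (m_2 - m_1)/(6h_1) = 7/24. So s'(2) = -17/12.

-1.4167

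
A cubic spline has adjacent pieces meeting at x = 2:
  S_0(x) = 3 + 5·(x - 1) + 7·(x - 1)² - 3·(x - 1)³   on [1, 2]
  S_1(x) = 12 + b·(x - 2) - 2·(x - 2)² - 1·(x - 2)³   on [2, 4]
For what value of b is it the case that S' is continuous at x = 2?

S_0'(x) = 5 + 14·(x - 1) - 9·(x - 1)², so S_0'(2) = 10. On the right, S_1'(2) = b, so b = 10.

10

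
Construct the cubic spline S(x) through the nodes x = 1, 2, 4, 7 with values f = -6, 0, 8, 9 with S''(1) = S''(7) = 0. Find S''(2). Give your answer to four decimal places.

-1.3571

Let M_i = S''(x_i). Step sizes h_i = 1, 2, 3; slopes of the chords Δ_i = (y_(i+1) - y_i)/h_i = 6, 4, 1/3.
  1·M_0 + 6·M_1 + 2·M_2 = 6(Δ_1 - Δ_0) = -12
  2·M_1 + 10·M_2 + 3·M_3 = 6(Δ_2 - Δ_1) = -22
Natural end conditions: M_0 = M_3 = 0.
Forward elimination and back-substitution give M_0 = 0, M_1 = -19/14, M_2 = -27/14, M_3 = 0.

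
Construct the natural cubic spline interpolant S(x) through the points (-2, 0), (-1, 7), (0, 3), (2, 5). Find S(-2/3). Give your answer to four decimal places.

Let M_i = S''(x_i). Step sizes h_i = 1, 1, 2; slopes of the chords Δ_i = (y_(i+1) - y_i)/h_i = 7, -4, 1.
  1·M_0 + 4·M_1 + 1·M_2 = 6(Δ_1 - Δ_0) = -66
  1·M_1 + 6·M_2 + 2·M_3 = 6(Δ_2 - Δ_1) = 30
Natural end conditions: M_0 = M_3 = 0.
Forward elimination and back-substitution give M_0 = 0, M_1 = -426/23, M_2 = 186/23, M_3 = 0.
On [-1, 0], S(x) = 7 + 19/23·(x + 1) - 213/23·(x + 1)² + 102/23·(x + 1)³.
With (x + 1) = 1/3: S(-2/3) = 1327/207.

6.4106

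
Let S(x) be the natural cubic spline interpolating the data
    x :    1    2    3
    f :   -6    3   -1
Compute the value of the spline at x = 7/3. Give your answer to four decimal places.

With M_i denoting the second derivative at x_i, h_i = 1, 1, and Δ_i = (y_(i+1) − y_i)/h_i = 9, -4:
  1·M_0 + 4·M_1 + 1·M_2 = 6(Δ_1 - Δ_0) = -78
Natural end conditions: M_0 = M_2 = 0.
Forward elimination and back-substitution give M_0 = 0, M_1 = -39/2, M_2 = 0.
On [2, 3], S(x) = 3 + 5/2·(x - 2) - 39/4·(x - 2)² + 13/4·(x - 2)³.
With (x - 2) = 1/3: S(7/3) = 155/54.

2.8704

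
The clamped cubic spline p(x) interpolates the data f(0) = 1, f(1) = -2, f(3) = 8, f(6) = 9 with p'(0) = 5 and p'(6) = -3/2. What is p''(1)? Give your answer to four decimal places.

15.3684

Put m_i = p'' at the i-th knot. Here h = (1, 2, 3) and Δ = (-3, 5, 1/3), so the interior equations h_(i-1)·m_(i-1) + 2(h_(i-1)+h_i)·m_i + h_i·m_(i+1) = 6(Δ_i − Δ_(i-1)) read
  1·m_0 + 6·m_1 + 2·m_2 = 6(Δ_1 - Δ_0) = 48
  2·m_1 + 10·m_2 + 3·m_3 = 6(Δ_2 - Δ_1) = -28
Clamped end conditions give two more equations: 2h_0·m_0 + h_0·m_1 = 6(Δ_0 - p'(0)) = -48 and h_2·m_2 + 2h_2·m_3 = 6(p'(6) - Δ_2) = -11.
Forward elimination and back-substitution give m_0 = -602/19, m_1 = 292/19, m_2 = -119/19, m_3 = 74/57.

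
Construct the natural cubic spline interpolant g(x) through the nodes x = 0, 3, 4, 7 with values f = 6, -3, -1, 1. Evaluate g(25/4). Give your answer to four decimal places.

1.0246

With M_i denoting the second derivative at x_i, h_i = 3, 1, 3, and Δ_i = (y_(i+1) − y_i)/h_i = -3, 2, 2/3:
  3·M_0 + 8·M_1 + 1·M_2 = 6(Δ_1 - Δ_0) = 30
  1·M_1 + 8·M_2 + 3·M_3 = 6(Δ_2 - Δ_1) = -8
Natural end conditions: M_0 = M_3 = 0.
Solving the tridiagonal system: M_0 = 0, M_1 = 248/63, M_2 = -94/63, M_3 = 0.
On [4, 7], g(x) = -1 + 136/63·(x - 4) - 47/63·(x - 4)² + 47/567·(x - 4)³.
With (x - 4) = 9/4: g(25/4) = 459/448.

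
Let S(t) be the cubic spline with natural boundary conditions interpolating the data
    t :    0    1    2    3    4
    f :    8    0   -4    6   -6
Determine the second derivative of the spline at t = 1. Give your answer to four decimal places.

With m_i denoting the second derivative at x_i, h_i = 1, 1, 1, 1, and Δ_i = (y_(i+1) − y_i)/h_i = -8, -4, 10, -12:
  1·m_0 + 4·m_1 + 1·m_2 = 6(Δ_1 - Δ_0) = 24
  1·m_1 + 4·m_2 + 1·m_3 = 6(Δ_2 - Δ_1) = 84
  1·m_2 + 4·m_3 + 1·m_4 = 6(Δ_3 - Δ_2) = -132
Natural end conditions: m_0 = m_4 = 0.
Forward elimination and back-substitution give m_0 = 0, m_1 = -27/14, m_2 = 222/7, m_3 = -573/14, m_4 = 0.

-1.9286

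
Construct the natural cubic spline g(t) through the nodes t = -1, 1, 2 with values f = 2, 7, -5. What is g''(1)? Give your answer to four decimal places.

-14.5000

Let M_i = g''(x_i). Step sizes h_i = 2, 1; slopes of the chords Δ_i = (y_(i+1) - y_i)/h_i = 5/2, -12.
  2·M_0 + 6·M_1 + 1·M_2 = 6(Δ_1 - Δ_0) = -87
Natural end conditions: M_0 = M_2 = 0.
Hence M_0 = 0, M_1 = -29/2, M_2 = 0.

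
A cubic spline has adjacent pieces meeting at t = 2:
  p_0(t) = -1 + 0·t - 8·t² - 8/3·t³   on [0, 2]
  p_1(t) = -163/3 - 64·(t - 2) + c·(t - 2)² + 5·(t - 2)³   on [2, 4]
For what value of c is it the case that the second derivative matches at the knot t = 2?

p_0''(t) = -16 - 16·t, so p_0''(2) = -48. On the right, p_1''(2) = 2c, so c = -24.

-24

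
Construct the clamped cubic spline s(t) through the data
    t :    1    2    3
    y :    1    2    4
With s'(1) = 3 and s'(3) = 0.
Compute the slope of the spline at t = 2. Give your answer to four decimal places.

1.5000

With m_i denoting the second derivative at x_i, h_i = 1, 1, and Δ_i = (y_(i+1) − y_i)/h_i = 1, 2:
  1·m_0 + 4·m_1 + 1·m_2 = 6(Δ_1 - Δ_0) = 6
Clamped end conditions give two more equations: 2h_0·m_0 + h_0·m_1 = 6(Δ_0 - s'(1)) = -12 and h_1·m_1 + 2h_1·m_2 = 6(s'(3) - Δ_1) = -12.
Hence m_0 = -9, m_1 = 6, m_2 = -9.
On [2, 3], s'(t) = b_1 + 2c_1·(t - 2) + 3d_1·(t - 2)² with b_1 = Δ_1 - h_1(2m_1 + m_2)/6 = 3/2, c_1 = m_1/2 = 3, d_1 = (m_2 - m_1)/(6h_1) = -5/2. So s'(2) = 3/2.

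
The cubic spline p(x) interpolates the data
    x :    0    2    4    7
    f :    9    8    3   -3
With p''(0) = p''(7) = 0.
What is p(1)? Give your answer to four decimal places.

8.9145

Let m_i = p''(x_i). Step sizes h_i = 2, 2, 3; slopes of the chords Δ_i = (y_(i+1) - y_i)/h_i = -1/2, -5/2, -2.
  2·m_0 + 8·m_1 + 2·m_2 = 6(Δ_1 - Δ_0) = -12
  2·m_1 + 10·m_2 + 3·m_3 = 6(Δ_2 - Δ_1) = 3
Natural end conditions: m_0 = m_3 = 0.
Solving the tridiagonal system: m_0 = 0, m_1 = -63/38, m_2 = 12/19, m_3 = 0.
On [0, 2], p(x) = 9 + 1/19·x + 0·x² - 21/152·x³.
With x = 1: p(1) = 1355/152.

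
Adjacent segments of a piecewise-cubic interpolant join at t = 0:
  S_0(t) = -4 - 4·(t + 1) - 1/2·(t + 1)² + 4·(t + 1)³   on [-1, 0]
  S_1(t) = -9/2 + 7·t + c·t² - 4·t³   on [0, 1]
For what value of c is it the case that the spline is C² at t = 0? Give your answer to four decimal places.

S_0''(t) = -1 + 24·(t + 1), so S_0''(0) = 23. On the right, S_1''(0) = 2c, so c = 23/2.

11.5000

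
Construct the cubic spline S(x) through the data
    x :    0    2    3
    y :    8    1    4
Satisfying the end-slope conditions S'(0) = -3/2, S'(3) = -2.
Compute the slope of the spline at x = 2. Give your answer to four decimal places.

Write σ_i for S''(x_i). With h_i = 2, 1 and divided differences Δ_i = -7/2, 3, the continuity of S' gives the tridiagonal system
  2·σ_0 + 6·σ_1 + 1·σ_2 = 6(Δ_1 - Δ_0) = 39
Clamped end conditions give two more equations: 2h_0·σ_0 + h_0·σ_1 = 6(Δ_0 - S'(0)) = -12 and h_1·σ_1 + 2h_1·σ_2 = 6(S'(3) - Δ_1) = -30.
Forward elimination and back-substitution give σ_0 = -29/3, σ_1 = 40/3, σ_2 = -65/3.
On [2, 3], S'(x) = b_1 + 2c_1·(x - 2) + 3d_1·(x - 2)² with b_1 = Δ_1 - h_1(2σ_1 + σ_2)/6 = 13/6, c_1 = σ_1/2 = 20/3, d_1 = (σ_2 - σ_1)/(6h_1) = -35/6. So S'(2) = 13/6.

2.1667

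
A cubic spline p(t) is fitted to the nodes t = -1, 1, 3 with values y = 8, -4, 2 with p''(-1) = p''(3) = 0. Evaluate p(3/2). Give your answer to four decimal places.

With m_i denoting the second derivative at x_i, h_i = 2, 2, and Δ_i = (y_(i+1) − y_i)/h_i = -6, 3:
  2·m_0 + 8·m_1 + 2·m_2 = 6(Δ_1 - Δ_0) = 54
Natural end conditions: m_0 = m_2 = 0.
Solving the tridiagonal system: m_0 = 0, m_1 = 27/4, m_2 = 0.
On [1, 3], p(t) = -4 - 3/2·(t - 1) + 27/8·(t - 1)² - 9/16·(t - 1)³.
With (t - 1) = 1/2: p(3/2) = -509/128.

-3.9766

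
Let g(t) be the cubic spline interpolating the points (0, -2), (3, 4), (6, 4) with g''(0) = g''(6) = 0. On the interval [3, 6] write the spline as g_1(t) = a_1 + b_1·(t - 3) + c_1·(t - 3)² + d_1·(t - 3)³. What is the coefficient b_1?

1

With σ_i denoting the second derivative at x_i, h_i = 3, 3, and Δ_i = (y_(i+1) − y_i)/h_i = 2, 0:
  3·σ_0 + 12·σ_1 + 3·σ_2 = 6(Δ_1 - Δ_0) = -12
Natural end conditions: σ_0 = σ_2 = 0.
Forward elimination and back-substitution give σ_0 = 0, σ_1 = -1, σ_2 = 0.
On [3, 6], with g_1(t) = a_1 + b_1·(t - 3) + c_1·(t - 3)² + d_1·(t - 3)³: c_1 = σ_1/2 = -1/2, d_1 = (σ_2 - σ_1)/(6h_1) = 1/18, b_1 = Δ_1 - h_1(2σ_1 + σ_2)/6 = 1.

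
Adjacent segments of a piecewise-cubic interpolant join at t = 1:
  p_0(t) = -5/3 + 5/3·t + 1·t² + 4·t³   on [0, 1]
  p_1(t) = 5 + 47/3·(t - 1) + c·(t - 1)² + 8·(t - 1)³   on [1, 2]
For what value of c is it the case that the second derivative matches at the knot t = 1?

13

p_0''(t) = 2 + 24·t, so p_0''(1) = 26. On the right, p_1''(1) = 2c, so c = 13.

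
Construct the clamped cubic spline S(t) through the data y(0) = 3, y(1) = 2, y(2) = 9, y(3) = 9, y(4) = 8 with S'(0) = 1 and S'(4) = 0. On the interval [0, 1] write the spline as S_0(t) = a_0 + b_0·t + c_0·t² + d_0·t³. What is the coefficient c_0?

Let M_i = S''(x_i). Step sizes h_i = 1, 1, 1, 1; slopes of the chords Δ_i = (y_(i+1) - y_i)/h_i = -1, 7, 0, -1.
  1·M_0 + 4·M_1 + 1·M_2 = 6(Δ_1 - Δ_0) = 48
  1·M_1 + 4·M_2 + 1·M_3 = 6(Δ_2 - Δ_1) = -42
  1·M_2 + 4·M_3 + 1·M_4 = 6(Δ_3 - Δ_2) = -6
Clamped end conditions give two more equations: 2h_0·M_0 + h_0·M_1 = 6(Δ_0 - S'(0)) = -12 and h_3·M_3 + 2h_3·M_4 = 6(S'(4) - Δ_3) = 6.
Solving the tridiagonal system: M_0 = -16, M_1 = 20, M_2 = -16, M_3 = 2, M_4 = 2.
On [0, 1], with S_0(t) = a_0 + b_0·t + c_0·t² + d_0·t³: c_0 = M_0/2 = -8, d_0 = (M_1 - M_0)/(6h_0) = 6, b_0 = Δ_0 - h_0(2M_0 + M_1)/6 = 1.

-8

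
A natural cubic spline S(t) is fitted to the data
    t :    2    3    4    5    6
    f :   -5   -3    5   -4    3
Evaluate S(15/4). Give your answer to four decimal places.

Write σ_i for S''(x_i). With h_i = 1, 1, 1, 1 and divided differences Δ_i = 2, 8, -9, 7, the continuity of S' gives the tridiagonal system
  1·σ_0 + 4·σ_1 + 1·σ_2 = 6(Δ_1 - Δ_0) = 36
  1·σ_1 + 4·σ_2 + 1·σ_3 = 6(Δ_2 - Δ_1) = -102
  1·σ_2 + 4·σ_3 + 1·σ_4 = 6(Δ_3 - Δ_2) = 96
Natural end conditions: σ_0 = σ_4 = 0.
Forward elimination and back-substitution give σ_0 = 0, σ_1 = 261/14, σ_2 = -270/7, σ_3 = 471/14, σ_4 = 0.
On [3, 4], S(t) = -3 + 115/14·(t - 3) + 261/28·(t - 3)² - 267/28·(t - 3)³.
With (t - 3) = 3/4: S(15/4) = 7851/1792.

4.3811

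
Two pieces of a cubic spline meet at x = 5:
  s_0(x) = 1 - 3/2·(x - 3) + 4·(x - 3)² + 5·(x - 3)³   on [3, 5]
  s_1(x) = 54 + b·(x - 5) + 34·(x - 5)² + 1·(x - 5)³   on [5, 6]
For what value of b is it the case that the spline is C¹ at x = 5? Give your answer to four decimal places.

74.5000

s_0'(x) = -3/2 + 8·(x - 3) + 15·(x - 3)², so s_0'(5) = 149/2. On the right, s_1'(5) = b, so b = 149/2.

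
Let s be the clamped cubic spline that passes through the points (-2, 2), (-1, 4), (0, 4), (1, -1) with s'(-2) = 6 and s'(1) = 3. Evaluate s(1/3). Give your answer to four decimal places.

Write σ_i for s''(x_i). With h_i = 1, 1, 1 and divided differences Δ_i = 2, 0, -5, the continuity of s' gives the tridiagonal system
  1·σ_0 + 4·σ_1 + 1·σ_2 = 6(Δ_1 - Δ_0) = -12
  1·σ_1 + 4·σ_2 + 1·σ_3 = 6(Δ_2 - Δ_1) = -30
Clamped end conditions give two more equations: 2h_0·σ_0 + h_0·σ_1 = 6(Δ_0 - s'(-2)) = -24 and h_2·σ_2 + 2h_2·σ_3 = 6(s'(1) - Δ_2) = 48.
Forward elimination and back-substitution give σ_0 = -72/5, σ_1 = 24/5, σ_2 = -84/5, σ_3 = 162/5.
On [0, 1], s(t) = 4 - 24/5·t - 42/5·t² + 41/5·t³.
With t = 1/3: s(1/3) = 239/135.

1.7704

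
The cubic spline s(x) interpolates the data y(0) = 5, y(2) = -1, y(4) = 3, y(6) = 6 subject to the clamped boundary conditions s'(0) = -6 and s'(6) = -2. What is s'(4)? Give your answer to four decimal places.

3.1333

Put m_i = s'' at the i-th knot. Here h = (2, 2, 2) and Δ = (-3, 2, 3/2), so the interior equations h_(i-1)·m_(i-1) + 2(h_(i-1)+h_i)·m_i + h_i·m_(i+1) = 6(Δ_i − Δ_(i-1)) read
  2·m_0 + 8·m_1 + 2·m_2 = 6(Δ_1 - Δ_0) = 30
  2·m_1 + 8·m_2 + 2·m_3 = 6(Δ_2 - Δ_1) = -3
Clamped end conditions give two more equations: 2h_0·m_0 + h_0·m_1 = 6(Δ_0 - s'(0)) = 18 and h_2·m_2 + 2h_2·m_3 = 6(s'(6) - Δ_2) = -21.
Solving: m_0 = 91/30, m_1 = 44/15, m_2 = 7/30, m_3 = -161/30.
On [4, 6], s'(x) = b_2 + 2c_2·(x - 4) + 3d_2·(x - 4)² with b_2 = Δ_2 - h_2(2m_2 + m_3)/6 = 47/15, c_2 = m_2/2 = 7/60, d_2 = (m_3 - m_2)/(6h_2) = -7/15. So s'(4) = 47/15.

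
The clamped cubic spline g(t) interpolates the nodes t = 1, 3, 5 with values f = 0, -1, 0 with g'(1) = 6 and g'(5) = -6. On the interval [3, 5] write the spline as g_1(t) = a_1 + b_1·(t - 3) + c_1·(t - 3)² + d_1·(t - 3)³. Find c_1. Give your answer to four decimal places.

Let σ_i = g''(x_i). Step sizes h_i = 2, 2; slopes of the chords Δ_i = (y_(i+1) - y_i)/h_i = -1/2, 1/2.
  2·σ_0 + 8·σ_1 + 2·σ_2 = 6(Δ_1 - Δ_0) = 6
Clamped end conditions give two more equations: 2h_0·σ_0 + h_0·σ_1 = 6(Δ_0 - g'(1)) = -39 and h_1·σ_1 + 2h_1·σ_2 = 6(g'(5) - Δ_1) = -39.
Forward elimination and back-substitution give σ_0 = -27/2, σ_1 = 15/2, σ_2 = -27/2.
On [3, 5], with g_1(t) = a_1 + b_1·(t - 3) + c_1·(t - 3)² + d_1·(t - 3)³: c_1 = σ_1/2 = 15/4, d_1 = (σ_2 - σ_1)/(6h_1) = -7/4, b_1 = Δ_1 - h_1(2σ_1 + σ_2)/6 = 0.

3.7500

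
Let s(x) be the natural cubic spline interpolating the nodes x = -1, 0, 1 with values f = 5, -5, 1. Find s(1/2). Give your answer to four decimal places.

Write σ_i for s''(x_i). With h_i = 1, 1 and divided differences Δ_i = -10, 6, the continuity of s' gives the tridiagonal system
  1·σ_0 + 4·σ_1 + 1·σ_2 = 6(Δ_1 - Δ_0) = 96
Natural end conditions: σ_0 = σ_2 = 0.
Forward elimination and back-substitution give σ_0 = 0, σ_1 = 24, σ_2 = 0.
On [0, 1], s(x) = -5 - 2·x + 12·x² - 4·x³.
With x = 1/2: s(1/2) = -7/2.

-3.5000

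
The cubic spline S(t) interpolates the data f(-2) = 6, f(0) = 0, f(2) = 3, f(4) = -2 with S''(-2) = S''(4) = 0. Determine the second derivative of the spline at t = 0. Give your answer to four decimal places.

4.4000

With M_i denoting the second derivative at x_i, h_i = 2, 2, 2, and Δ_i = (y_(i+1) − y_i)/h_i = -3, 3/2, -5/2:
  2·M_0 + 8·M_1 + 2·M_2 = 6(Δ_1 - Δ_0) = 27
  2·M_1 + 8·M_2 + 2·M_3 = 6(Δ_2 - Δ_1) = -24
Natural end conditions: M_0 = M_3 = 0.
Solving: M_0 = 0, M_1 = 22/5, M_2 = -41/10, M_3 = 0.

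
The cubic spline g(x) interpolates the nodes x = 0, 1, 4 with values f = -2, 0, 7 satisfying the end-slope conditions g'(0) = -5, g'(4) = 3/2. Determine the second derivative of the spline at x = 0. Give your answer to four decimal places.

Write M_i for g''(x_i). With h_i = 1, 3 and divided differences Δ_i = 2, 7/3, the continuity of g' gives the tridiagonal system
  1·M_0 + 8·M_1 + 3·M_2 = 6(Δ_1 - Δ_0) = 2
Clamped end conditions give two more equations: 2h_0·M_0 + h_0·M_1 = 6(Δ_0 - g'(0)) = 42 and h_1·M_1 + 2h_1·M_2 = 6(g'(4) - Δ_1) = -5.
Solving: M_0 = 179/8, M_1 = -11/4, M_2 = 13/24.

22.3750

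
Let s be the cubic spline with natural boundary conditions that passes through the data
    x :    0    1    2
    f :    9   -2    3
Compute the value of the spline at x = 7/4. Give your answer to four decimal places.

Write M_i for s''(x_i). With h_i = 1, 1 and divided differences Δ_i = -11, 5, the continuity of s' gives the tridiagonal system
  1·M_0 + 4·M_1 + 1·M_2 = 6(Δ_1 - Δ_0) = 96
Natural end conditions: M_0 = M_2 = 0.
Solving the tridiagonal system: M_0 = 0, M_1 = 24, M_2 = 0.
On [1, 2], s(x) = -2 - 3·(x - 1) + 12·(x - 1)² - 4·(x - 1)³.
With (x - 1) = 3/4: s(7/4) = 13/16.

0.8125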